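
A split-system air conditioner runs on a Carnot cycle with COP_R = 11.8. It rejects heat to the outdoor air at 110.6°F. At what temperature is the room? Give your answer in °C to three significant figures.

For a Carnot refrigerator COP_R = T_C/(T_H − T_C), so T_C = COP·T_H/(1 + COP).
With T_H = 316.82 K, T_C = 11.8 × 316.82/12.80 = 292.07 K.
Converting, 292.07 K = 18.92°C.

18.9 °C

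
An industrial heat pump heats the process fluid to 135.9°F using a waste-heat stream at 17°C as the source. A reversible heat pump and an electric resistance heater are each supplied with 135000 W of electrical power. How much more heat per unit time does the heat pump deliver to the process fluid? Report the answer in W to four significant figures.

In absolute terms T_C = 290.15 K and T_H = 330.87 K, so ΔT = 40.72 K.
COP_Carnot = T_H/ΔT = 330.87/40.72 = 8.125.
The heat pump delivers Q̇_H = COP × Ẇ = 1097000 W; the resistance heater delivers Ẇ = 135000 W.
Extra = (COP − 1)·Ẇ = 961900 W.

961900 W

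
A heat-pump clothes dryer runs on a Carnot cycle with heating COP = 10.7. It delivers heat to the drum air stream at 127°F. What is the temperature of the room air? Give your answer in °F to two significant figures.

COP_HP = T_H/(T_H − T_C) gives T_H − T_C = T_H/COP.
With T_H = 325.93 K, T_C = 325.93 × (1 − 1/10.7) = 295.47 K.
Converting, 295.47 K = 72.17°F.

72 °F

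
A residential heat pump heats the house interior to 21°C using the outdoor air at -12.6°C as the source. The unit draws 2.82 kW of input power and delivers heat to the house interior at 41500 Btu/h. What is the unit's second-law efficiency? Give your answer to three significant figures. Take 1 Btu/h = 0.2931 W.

Converting, Q̇_H = 41500 Btu/h = 12.16 kW, so COP_actual = Q̇_H/Ẇ = 12.16/2.820 = 4.313.
In absolute terms T_C = 260.55 K and T_H = 294.15 K, so ΔT = 33.60 K.
COP_Carnot = T_H/ΔT = 294.15/33.60 = 8.754.
η_II = COP_actual/COP_Carnot = 4.313/8.754 = 0.4927.

0.493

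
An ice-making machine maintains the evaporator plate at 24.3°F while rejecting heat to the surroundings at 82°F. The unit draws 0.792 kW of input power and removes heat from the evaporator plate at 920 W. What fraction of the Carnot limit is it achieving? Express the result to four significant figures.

0.1385

Converting, Q̇_C = 920.0 W = 0.9200 kW, so COP_actual = Q̇_C/Ẇ = 0.9200/0.7920 = 1.162.
In absolute terms T_C = 268.87 K and T_H = 300.93 K, so ΔT = 32.06 K.
COP_Carnot = T_C/ΔT = 268.87/32.06 = 8.388.
η_II = COP_actual/COP_Carnot = 1.162/8.388 = 0.1385.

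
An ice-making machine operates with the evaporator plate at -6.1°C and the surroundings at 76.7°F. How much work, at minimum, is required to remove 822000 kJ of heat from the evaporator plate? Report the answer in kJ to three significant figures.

95200 kJ

In absolute terms T_C = 267.05 K and T_H = 297.98 K, so ΔT = 30.93 K.
The reversible limit is COP_R = T_C/ΔT = 8.633, so W_min = Q_C/COP = Q_C·ΔT/T_C.
W_min = 822000 × 30.93/267.05 = 95220 kJ.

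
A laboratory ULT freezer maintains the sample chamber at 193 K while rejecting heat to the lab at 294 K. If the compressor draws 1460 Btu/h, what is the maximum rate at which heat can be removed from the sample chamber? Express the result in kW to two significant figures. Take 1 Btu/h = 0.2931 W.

0.82 kW

The reservoir spacing is ΔT = 294 − 193 = 101.0 K.
COP_Carnot = T_C/ΔT = 193.00/101.0 = 1.911.
Q̇_max = COP_Carnot × Ẇ = 1.911 × 1460 Btu/h = 2790 Btu/h = 0.8177 kW.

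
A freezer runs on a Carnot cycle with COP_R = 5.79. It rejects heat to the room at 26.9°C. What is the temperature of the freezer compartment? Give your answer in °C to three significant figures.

For a Carnot refrigerator COP_R = T_C/(T_H − T_C), so T_C = COP·T_H/(1 + COP).
With T_H = 300.05 K, T_C = 5.79 × 300.05/6.790 = 255.86 K.
Converting, 255.86 K = -17.29°C.

-17.3 °C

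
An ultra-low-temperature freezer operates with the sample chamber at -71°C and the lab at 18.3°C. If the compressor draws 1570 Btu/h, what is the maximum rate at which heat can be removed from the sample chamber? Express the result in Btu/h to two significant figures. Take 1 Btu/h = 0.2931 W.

In absolute terms T_C = 202.15 K and T_H = 291.45 K, so ΔT = 89.30 K.
COP_Carnot = T_C/ΔT = 202.15/89.30 = 2.264.
Q̇_max = COP_Carnot × Ẇ = 2.264 × 1570 Btu/h = 3554 Btu/h.

3600 Btu/h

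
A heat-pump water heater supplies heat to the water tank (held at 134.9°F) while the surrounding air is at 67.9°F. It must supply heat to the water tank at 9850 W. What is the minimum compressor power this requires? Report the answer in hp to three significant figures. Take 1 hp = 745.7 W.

In absolute terms T_C = 293.09 K and T_H = 330.32 K, so ΔT = 37.22 K.
COP_Carnot = T_H/ΔT = 330.32/37.22 = 8.874.
Ẇ_min = Q̇/COP_Carnot = 9850/8.874 = 1110 W = 1.488 hp.

1.49 hp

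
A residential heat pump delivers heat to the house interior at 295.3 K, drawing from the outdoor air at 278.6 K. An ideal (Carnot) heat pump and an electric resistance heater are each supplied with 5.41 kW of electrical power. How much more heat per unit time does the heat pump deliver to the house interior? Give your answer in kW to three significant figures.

The reservoir spacing is ΔT = 295.3 − 278.6 = 16.70 K.
COP_Carnot = T_H/ΔT = 295.30/16.70 = 17.68.
The heat pump delivers Q̇_H = COP × Ẇ = 95.66 kW; the resistance heater delivers Ẇ = 5.410 kW.
Extra = (COP − 1)·Ẇ = 90.25 kW.

90.3 kW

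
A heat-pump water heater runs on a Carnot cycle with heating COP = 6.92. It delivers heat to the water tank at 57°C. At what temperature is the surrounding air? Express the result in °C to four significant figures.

9.290 °C

COP_HP = T_H/(T_H − T_C) gives T_H − T_C = T_H/COP.
With T_H = 330.15 K, T_C = 330.15 × (1 − 1/6.92) = 282.44 K.
Converting, 282.44 K = 9.29°C.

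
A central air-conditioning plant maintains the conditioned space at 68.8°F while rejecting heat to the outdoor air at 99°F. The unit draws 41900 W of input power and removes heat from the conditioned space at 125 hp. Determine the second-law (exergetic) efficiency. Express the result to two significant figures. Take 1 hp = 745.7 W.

0.13

Converting, Q̇_C = 125.0 hp = 93210 W, so COP_actual = Q̇_C/Ẇ = 93210/41900 = 2.225.
In absolute terms T_C = 293.59 K and T_H = 310.37 K, so ΔT = 16.78 K.
COP_Carnot = T_C/ΔT = 293.59/16.78 = 17.50.
η_II = COP_actual/COP_Carnot = 2.225/17.50 = 0.1271.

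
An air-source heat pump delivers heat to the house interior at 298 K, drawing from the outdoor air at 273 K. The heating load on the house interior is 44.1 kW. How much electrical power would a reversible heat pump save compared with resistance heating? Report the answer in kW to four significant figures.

The reservoir spacing is ΔT = 298 − 273 = 25.00 K.
COP_Carnot = T_H/ΔT = 298.00/25.00 = 11.92.
Resistance heating needs Ẇ_res = Q̇_H = 44.10 kW; the reversible heat pump needs only Ẇ_hp = Q̇_H/COP = 3.700 kW.
Saving = 44.10 − 3.700 = 40.40 kW.

40.40 kW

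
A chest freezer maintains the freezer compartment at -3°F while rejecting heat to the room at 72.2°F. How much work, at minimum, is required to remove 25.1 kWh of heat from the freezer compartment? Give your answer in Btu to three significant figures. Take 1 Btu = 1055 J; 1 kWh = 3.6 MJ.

In absolute terms T_C = 253.71 K and T_H = 295.48 K, so ΔT = 41.78 K.
The reversible limit is COP_R = T_C/ΔT = 6.073, so W_min = Q_C/COP = Q_C·ΔT/T_C.
W_min = 25.10 × 41.78/253.71 = 4.133 kWh = 14100 Btu.

14100 Btu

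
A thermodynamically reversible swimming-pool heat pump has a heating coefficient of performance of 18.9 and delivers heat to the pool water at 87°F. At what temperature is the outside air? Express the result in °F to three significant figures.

58.1 °F

COP_HP = T_H/(T_H − T_C) gives T_H − T_C = T_H/COP.
With T_H = 303.71 K, T_C = 303.71 × (1 − 1/18.9) = 287.64 K.
Converting, 287.64 K = 58.08°F.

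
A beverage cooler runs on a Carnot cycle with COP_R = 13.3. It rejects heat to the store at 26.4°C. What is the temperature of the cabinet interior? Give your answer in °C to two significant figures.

5.5 °C

For a Carnot refrigerator COP_R = T_C/(T_H − T_C), so T_C = COP·T_H/(1 + COP).
With T_H = 299.55 K, T_C = 13.3 × 299.55/14.30 = 278.60 K.
Converting, 278.60 K = 5.45°C.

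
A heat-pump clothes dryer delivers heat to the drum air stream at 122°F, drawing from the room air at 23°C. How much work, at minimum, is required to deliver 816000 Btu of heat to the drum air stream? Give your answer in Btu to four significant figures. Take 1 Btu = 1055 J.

In absolute terms T_C = 296.15 K and T_H = 323.15 K, so ΔT = 27.00 K.
The reversible limit is COP_HP = T_H/ΔT = 11.97, so W_min = Q_H/COP = Q_H·ΔT/T_H.
W_min = 816000 × 27.00/323.15 = 68180 Btu.

68180 Btu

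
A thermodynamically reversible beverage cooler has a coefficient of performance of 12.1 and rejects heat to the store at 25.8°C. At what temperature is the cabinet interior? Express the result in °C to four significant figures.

For a Carnot refrigerator COP_R = T_C/(T_H − T_C), so T_C = COP·T_H/(1 + COP).
With T_H = 298.95 K, T_C = 12.1 × 298.95/13.10 = 276.13 K.
Converting, 276.13 K = 2.98°C.

2.979 °C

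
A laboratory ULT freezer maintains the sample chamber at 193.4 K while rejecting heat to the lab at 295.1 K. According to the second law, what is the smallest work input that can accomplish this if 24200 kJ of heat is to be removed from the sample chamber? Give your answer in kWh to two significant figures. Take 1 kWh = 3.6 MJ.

3.5 kWh

The reservoir spacing is ΔT = 295.1 − 193.4 = 101.7 K.
The reversible limit is COP_R = T_C/ΔT = 1.902, so W_min = Q_C/COP = Q_C·ΔT/T_C.
W_min = 24200 × 101.7/193.40 = 12730 kJ = 3.535 kWh.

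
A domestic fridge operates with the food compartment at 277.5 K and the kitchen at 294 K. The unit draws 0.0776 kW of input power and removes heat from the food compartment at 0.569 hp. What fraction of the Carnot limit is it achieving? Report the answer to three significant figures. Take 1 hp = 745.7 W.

Converting, Q̇_C = 0.5690 hp = 0.4243 kW, so COP_actual = Q̇_C/Ẇ = 0.4243/0.07760 = 5.468.
The reservoir spacing is ΔT = 294 − 277.5 = 16.50 K.
COP_Carnot = T_C/ΔT = 277.50/16.50 = 16.82.
η_II = COP_actual/COP_Carnot = 5.468/16.82 = 0.3251.

0.325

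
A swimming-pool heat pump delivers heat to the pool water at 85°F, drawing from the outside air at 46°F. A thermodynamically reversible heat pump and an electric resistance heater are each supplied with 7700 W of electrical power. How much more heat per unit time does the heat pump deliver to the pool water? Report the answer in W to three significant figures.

99800 W

In absolute terms T_C = 280.93 K and T_H = 302.59 K, so ΔT = 21.67 K.
COP_Carnot = T_H/ΔT = 302.59/21.67 = 13.97.
The heat pump delivers Q̇_H = COP × Ẇ = 107500 W; the resistance heater delivers Ẇ = 7700 W.
Extra = (COP − 1)·Ẇ = 99840 W.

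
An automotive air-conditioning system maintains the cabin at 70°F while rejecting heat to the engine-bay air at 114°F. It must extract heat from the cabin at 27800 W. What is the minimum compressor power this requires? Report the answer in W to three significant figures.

In absolute terms T_C = 294.26 K and T_H = 318.71 K, so ΔT = 24.44 K.
COP_Carnot = T_C/ΔT = 294.26/24.44 = 12.04.
Ẇ_min = Q̇/COP_Carnot = 27800/12.04 = 2309 W.

2310 W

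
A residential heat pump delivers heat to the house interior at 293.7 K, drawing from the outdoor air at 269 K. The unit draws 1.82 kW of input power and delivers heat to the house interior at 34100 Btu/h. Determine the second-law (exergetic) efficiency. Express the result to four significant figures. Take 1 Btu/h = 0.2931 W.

0.4618

Converting, Q̇_H = 34100 Btu/h = 9.995 kW, so COP_actual = Q̇_H/Ẇ = 9.995/1.820 = 5.492.
The reservoir spacing is ΔT = 293.7 − 269 = 24.70 K.
COP_Carnot = T_H/ΔT = 293.70/24.70 = 11.89.
η_II = COP_actual/COP_Carnot = 5.492/11.89 = 0.4618.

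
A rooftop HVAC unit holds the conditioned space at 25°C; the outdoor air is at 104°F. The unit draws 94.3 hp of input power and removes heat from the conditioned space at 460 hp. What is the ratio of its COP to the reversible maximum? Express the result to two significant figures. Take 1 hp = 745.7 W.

COP_actual = Q̇_C/Ẇ = 460.0/94.30 = 4.878.
In absolute terms T_C = 298.15 K and T_H = 313.15 K, so ΔT = 15.00 K.
COP_Carnot = T_C/ΔT = 298.15/15.00 = 19.88.
η_II = COP_actual/COP_Carnot = 4.878/19.88 = 0.2454.

0.25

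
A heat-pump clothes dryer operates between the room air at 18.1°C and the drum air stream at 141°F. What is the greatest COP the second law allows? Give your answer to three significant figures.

7.86

In absolute terms T_C = 291.25 K and T_H = 333.71 K, so ΔT = 42.46 K.
For a reversible cycle, COP_Carnot = T_H/ΔT = 333.71/42.46 = 7.860.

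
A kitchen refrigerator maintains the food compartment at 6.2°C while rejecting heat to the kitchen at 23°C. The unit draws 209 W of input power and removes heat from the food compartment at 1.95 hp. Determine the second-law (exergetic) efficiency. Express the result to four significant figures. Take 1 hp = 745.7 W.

0.4184

Converting, Q̇_C = 1.950 hp = 1454 W, so COP_actual = Q̇_C/Ẇ = 1454/209.0 = 6.957.
In absolute terms T_C = 279.35 K and T_H = 296.15 K, so ΔT = 16.80 K.
COP_Carnot = T_C/ΔT = 279.35/16.80 = 16.63.
η_II = COP_actual/COP_Carnot = 6.957/16.63 = 0.4184.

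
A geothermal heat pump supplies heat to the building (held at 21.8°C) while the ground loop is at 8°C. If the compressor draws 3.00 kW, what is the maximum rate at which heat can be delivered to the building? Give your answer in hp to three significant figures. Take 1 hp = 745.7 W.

86.0 hp

In absolute terms T_C = 281.15 K and T_H = 294.95 K, so ΔT = 13.80 K.
COP_Carnot = T_H/ΔT = 294.95/13.80 = 21.37.
Q̇_max = COP_Carnot × Ẇ = 21.37 × 3.000 kW = 64.12 kW = 85.99 hp.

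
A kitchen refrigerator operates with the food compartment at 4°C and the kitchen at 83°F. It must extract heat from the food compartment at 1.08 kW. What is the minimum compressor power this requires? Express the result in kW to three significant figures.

In absolute terms T_C = 277.15 K and T_H = 301.48 K, so ΔT = 24.33 K.
COP_Carnot = T_C/ΔT = 277.15/24.33 = 11.39.
Ẇ_min = Q̇/COP_Carnot = 1.080/11.39 = 0.09482 kW.

0.0948 kW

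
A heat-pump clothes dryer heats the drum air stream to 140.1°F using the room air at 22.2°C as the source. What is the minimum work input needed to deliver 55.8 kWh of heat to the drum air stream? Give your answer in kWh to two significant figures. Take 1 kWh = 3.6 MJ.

6.3 kWh

In absolute terms T_C = 295.35 K and T_H = 333.21 K, so ΔT = 37.86 K.
The reversible limit is COP_HP = T_H/ΔT = 8.802, so W_min = Q_H/COP = Q_H·ΔT/T_H.
W_min = 55.80 × 37.86/333.21 = 6.339 kWh.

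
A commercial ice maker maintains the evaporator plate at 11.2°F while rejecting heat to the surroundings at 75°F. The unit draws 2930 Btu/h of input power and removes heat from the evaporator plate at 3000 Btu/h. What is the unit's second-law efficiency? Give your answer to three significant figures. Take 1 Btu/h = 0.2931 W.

0.139

COP_actual = Q̇_C/Ẇ = 3000/2930 = 1.024.
In absolute terms T_C = 261.59 K and T_H = 297.04 K, so ΔT = 35.44 K.
COP_Carnot = T_C/ΔT = 261.59/35.44 = 7.380.
η_II = COP_actual/COP_Carnot = 1.024/7.380 = 0.1387.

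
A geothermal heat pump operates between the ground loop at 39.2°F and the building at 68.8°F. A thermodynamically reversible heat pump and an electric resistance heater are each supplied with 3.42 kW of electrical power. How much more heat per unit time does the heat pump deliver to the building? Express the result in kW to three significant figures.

In absolute terms T_C = 277.15 K and T_H = 293.59 K, so ΔT = 16.44 K.
COP_Carnot = T_H/ΔT = 293.59/16.44 = 17.85.
The heat pump delivers Q̇_H = COP × Ẇ = 61.06 kW; the resistance heater delivers Ẇ = 3.420 kW.
Extra = (COP − 1)·Ẇ = 57.64 kW.

57.6 kW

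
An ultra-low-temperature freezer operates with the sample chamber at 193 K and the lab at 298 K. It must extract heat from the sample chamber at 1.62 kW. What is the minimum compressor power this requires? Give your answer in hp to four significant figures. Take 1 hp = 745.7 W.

The reservoir spacing is ΔT = 298 − 193 = 105.0 K.
COP_Carnot = T_C/ΔT = 193.00/105.0 = 1.838.
Ẇ_min = Q̇/COP_Carnot = 1.620/1.838 = 0.8813 kW = 1.182 hp.

1.182 hp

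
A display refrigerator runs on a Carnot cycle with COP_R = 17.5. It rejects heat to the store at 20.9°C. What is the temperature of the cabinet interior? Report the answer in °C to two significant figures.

For a Carnot refrigerator COP_R = T_C/(T_H − T_C), so T_C = COP·T_H/(1 + COP).
With T_H = 294.05 K, T_C = 17.5 × 294.05/18.50 = 278.16 K.
Converting, 278.16 K = 5.01°C.

5.0 °C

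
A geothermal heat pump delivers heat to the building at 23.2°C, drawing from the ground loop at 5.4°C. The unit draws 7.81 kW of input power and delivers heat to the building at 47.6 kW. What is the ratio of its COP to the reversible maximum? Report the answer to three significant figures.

0.366

COP_actual = Q̇_H/Ẇ = 47.60/7.810 = 6.095.
In absolute terms T_C = 278.55 K and T_H = 296.35 K, so ΔT = 17.80 K.
COP_Carnot = T_H/ΔT = 296.35/17.80 = 16.65.
η_II = COP_actual/COP_Carnot = 6.095/16.65 = 0.3661.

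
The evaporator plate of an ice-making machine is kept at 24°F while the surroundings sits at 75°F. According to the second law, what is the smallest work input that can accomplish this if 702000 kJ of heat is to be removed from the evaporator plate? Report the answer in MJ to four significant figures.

In absolute terms T_C = 268.71 K and T_H = 297.04 K, so ΔT = 28.33 K.
The reversible limit is COP_R = T_C/ΔT = 9.484, so W_min = Q_C/COP = Q_C·ΔT/T_C.
W_min = 702000 × 28.33/268.71 = 74020 kJ = 74.02 MJ.

74.02 MJ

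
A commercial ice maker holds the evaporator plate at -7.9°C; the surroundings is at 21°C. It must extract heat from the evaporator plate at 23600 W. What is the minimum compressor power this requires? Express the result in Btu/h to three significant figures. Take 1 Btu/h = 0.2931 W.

In absolute terms T_C = 265.25 K and T_H = 294.15 K, so ΔT = 28.90 K.
COP_Carnot = T_C/ΔT = 265.25/28.90 = 9.178.
Ẇ_min = Q̇/COP_Carnot = 23600/9.178 = 2571 W = 8773 Btu/h.

8770 Btu/h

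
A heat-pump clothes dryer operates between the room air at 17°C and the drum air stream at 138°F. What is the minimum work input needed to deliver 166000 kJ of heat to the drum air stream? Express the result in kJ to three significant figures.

In absolute terms T_C = 290.15 K and T_H = 332.04 K, so ΔT = 41.89 K.
The reversible limit is COP_HP = T_H/ΔT = 7.927, so W_min = Q_H/COP = Q_H·ΔT/T_H.
W_min = 166000 × 41.89/332.04 = 20940 kJ.

20900 kJ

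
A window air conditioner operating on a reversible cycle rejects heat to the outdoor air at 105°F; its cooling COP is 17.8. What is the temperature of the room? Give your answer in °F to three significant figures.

For a Carnot refrigerator COP_R = T_C/(T_H − T_C), so T_C = COP·T_H/(1 + COP).
With T_H = 313.71 K, T_C = 17.8 × 313.71/18.80 = 297.02 K.
Converting, 297.02 K = 74.96°F.

75.0 °F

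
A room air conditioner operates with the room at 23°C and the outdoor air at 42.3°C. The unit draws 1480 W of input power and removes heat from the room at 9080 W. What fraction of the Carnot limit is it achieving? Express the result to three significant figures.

0.400

COP_actual = Q̇_C/Ẇ = 9080/1480 = 6.135.
In absolute terms T_C = 296.15 K and T_H = 315.45 K, so ΔT = 19.30 K.
COP_Carnot = T_C/ΔT = 296.15/19.30 = 15.34.
η_II = COP_actual/COP_Carnot = 6.135/15.34 = 0.3998.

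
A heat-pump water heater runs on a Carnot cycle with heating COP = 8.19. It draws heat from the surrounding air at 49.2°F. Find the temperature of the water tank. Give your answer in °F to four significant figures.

120.0 °F

COP_HP = T_H/(T_H − T_C) rearranges to T_H = COP·T_C/(COP − 1).
With T_C = 282.71 K, T_H = 8.19 × 282.71/7.190 = 322.02 K.
Converting, 322.02 K = 119.97°F.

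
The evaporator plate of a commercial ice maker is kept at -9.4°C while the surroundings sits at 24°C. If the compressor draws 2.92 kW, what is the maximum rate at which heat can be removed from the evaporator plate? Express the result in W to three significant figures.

23100 W

In absolute terms T_C = 263.75 K and T_H = 297.15 K, so ΔT = 33.40 K.
COP_Carnot = T_C/ΔT = 263.75/33.40 = 7.897.
Q̇_max = COP_Carnot × Ẇ = 7.897 × 2.920 kW = 23.06 kW = 23060 W.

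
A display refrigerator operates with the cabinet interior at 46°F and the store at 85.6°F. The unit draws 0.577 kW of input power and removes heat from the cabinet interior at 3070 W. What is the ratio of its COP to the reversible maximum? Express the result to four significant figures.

0.4167

Converting, Q̇_C = 3070 W = 3.070 kW, so COP_actual = Q̇_C/Ẇ = 3.070/0.5770 = 5.321.
In absolute terms T_C = 280.93 K and T_H = 302.93 K, so ΔT = 22.00 K.
COP_Carnot = T_C/ΔT = 280.93/22.00 = 12.77.
η_II = COP_actual/COP_Carnot = 5.321/12.77 = 0.4167.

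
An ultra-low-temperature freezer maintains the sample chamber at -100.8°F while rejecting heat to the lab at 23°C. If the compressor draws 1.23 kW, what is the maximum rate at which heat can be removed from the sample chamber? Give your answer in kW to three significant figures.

In absolute terms T_C = 199.37 K and T_H = 296.15 K, so ΔT = 96.78 K.
COP_Carnot = T_C/ΔT = 199.37/96.78 = 2.060.
Q̇_max = COP_Carnot × Ẇ = 2.060 × 1.230 kW = 2.534 kW.

2.53 kW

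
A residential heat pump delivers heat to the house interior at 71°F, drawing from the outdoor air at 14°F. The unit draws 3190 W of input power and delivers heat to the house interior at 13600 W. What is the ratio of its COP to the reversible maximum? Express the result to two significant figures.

COP_actual = Q̇_H/Ẇ = 13600/3190 = 4.263.
In absolute terms T_C = 263.15 K and T_H = 294.82 K, so ΔT = 31.67 K.
COP_Carnot = T_H/ΔT = 294.82/31.67 = 9.310.
η_II = COP_actual/COP_Carnot = 4.263/9.310 = 0.4579.

0.46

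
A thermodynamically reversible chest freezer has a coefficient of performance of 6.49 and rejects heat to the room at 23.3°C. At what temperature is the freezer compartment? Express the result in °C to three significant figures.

-16.3 °C

For a Carnot refrigerator COP_R = T_C/(T_H − T_C), so T_C = COP·T_H/(1 + COP).
With T_H = 296.45 K, T_C = 6.49 × 296.45/7.490 = 256.87 K.
Converting, 256.87 K = -16.28°C.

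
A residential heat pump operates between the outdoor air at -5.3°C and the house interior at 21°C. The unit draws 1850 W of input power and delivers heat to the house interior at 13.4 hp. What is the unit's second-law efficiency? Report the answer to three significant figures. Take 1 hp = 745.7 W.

0.483

Converting, Q̇_H = 13.40 hp = 9992 W, so COP_actual = Q̇_H/Ẇ = 9992/1850 = 5.401.
In absolute terms T_C = 267.85 K and T_H = 294.15 K, so ΔT = 26.30 K.
COP_Carnot = T_H/ΔT = 294.15/26.30 = 11.18.
η_II = COP_actual/COP_Carnot = 5.401/11.18 = 0.4829.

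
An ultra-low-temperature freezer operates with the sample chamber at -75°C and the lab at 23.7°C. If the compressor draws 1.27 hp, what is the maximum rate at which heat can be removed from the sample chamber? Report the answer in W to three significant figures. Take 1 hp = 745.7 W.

1900 W

In absolute terms T_C = 198.15 K and T_H = 296.85 K, so ΔT = 98.70 K.
COP_Carnot = T_C/ΔT = 198.15/98.70 = 2.008.
Q̇_max = COP_Carnot × Ẇ = 2.008 × 1.270 hp = 2.550 hp = 1901 W.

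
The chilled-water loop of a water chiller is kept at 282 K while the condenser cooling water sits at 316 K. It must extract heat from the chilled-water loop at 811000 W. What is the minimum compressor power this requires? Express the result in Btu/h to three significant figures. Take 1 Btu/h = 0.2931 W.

The reservoir spacing is ΔT = 316 − 282 = 34.00 K.
COP_Carnot = T_C/ΔT = 282.00/34.00 = 8.294.
Ẇ_min = Q̇/COP_Carnot = 811000/8.294 = 97780 W = 333600 Btu/h.

334000 Btu/h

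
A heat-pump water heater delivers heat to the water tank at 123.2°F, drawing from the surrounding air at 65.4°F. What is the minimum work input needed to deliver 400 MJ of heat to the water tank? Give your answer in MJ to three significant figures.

In absolute terms T_C = 291.71 K and T_H = 323.82 K, so ΔT = 32.11 K.
The reversible limit is COP_HP = T_H/ΔT = 10.08, so W_min = Q_H/COP = Q_H·ΔT/T_H.
W_min = 400.0 × 32.11/323.82 = 39.67 MJ.

39.7 MJ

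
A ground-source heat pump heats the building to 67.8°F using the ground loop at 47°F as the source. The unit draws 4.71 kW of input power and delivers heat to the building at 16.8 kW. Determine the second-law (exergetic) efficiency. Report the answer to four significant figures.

COP_actual = Q̇_H/Ẇ = 16.80/4.710 = 3.567.
In absolute terms T_C = 281.48 K and T_H = 293.04 K, so ΔT = 11.56 K.
COP_Carnot = T_H/ΔT = 293.04/11.56 = 25.36.
η_II = COP_actual/COP_Carnot = 3.567/25.36 = 0.1407.

0.1407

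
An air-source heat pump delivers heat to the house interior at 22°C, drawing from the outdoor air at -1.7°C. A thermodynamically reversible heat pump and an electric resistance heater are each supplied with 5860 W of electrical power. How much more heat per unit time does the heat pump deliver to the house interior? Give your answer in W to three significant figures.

67100 W

In absolute terms T_C = 271.45 K and T_H = 295.15 K, so ΔT = 23.70 K.
COP_Carnot = T_H/ΔT = 295.15/23.70 = 12.45.
The heat pump delivers Q̇_H = COP × Ẇ = 72980 W; the resistance heater delivers Ẇ = 5860 W.
Extra = (COP − 1)·Ẇ = 67120 W.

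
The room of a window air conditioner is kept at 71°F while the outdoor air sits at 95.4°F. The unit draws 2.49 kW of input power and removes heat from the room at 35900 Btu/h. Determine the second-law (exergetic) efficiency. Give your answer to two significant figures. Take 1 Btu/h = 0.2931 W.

0.19

Converting, Q̇_C = 35900 Btu/h = 10.52 kW, so COP_actual = Q̇_C/Ẇ = 10.52/2.490 = 4.226.
In absolute terms T_C = 294.82 K and T_H = 308.37 K, so ΔT = 13.56 K.
COP_Carnot = T_C/ΔT = 294.82/13.56 = 21.75.
η_II = COP_actual/COP_Carnot = 4.226/21.75 = 0.1943.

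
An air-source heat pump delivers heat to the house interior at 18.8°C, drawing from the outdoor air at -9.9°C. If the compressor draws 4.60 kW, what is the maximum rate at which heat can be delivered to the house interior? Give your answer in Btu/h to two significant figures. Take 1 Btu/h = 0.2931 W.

In absolute terms T_C = 263.25 K and T_H = 291.95 K, so ΔT = 28.70 K.
COP_Carnot = T_H/ΔT = 291.95/28.70 = 10.17.
Q̇_max = COP_Carnot × Ẇ = 10.17 × 4.600 kW = 46.79 kW = 159600 Btu/h.

160000 Btu/h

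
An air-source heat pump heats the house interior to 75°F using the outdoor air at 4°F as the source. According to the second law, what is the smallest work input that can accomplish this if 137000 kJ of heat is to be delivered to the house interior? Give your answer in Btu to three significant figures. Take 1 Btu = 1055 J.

In absolute terms T_C = 257.59 K and T_H = 297.04 K, so ΔT = 39.44 K.
The reversible limit is COP_HP = T_H/ΔT = 7.531, so W_min = Q_H/COP = Q_H·ΔT/T_H.
W_min = 137000 × 39.44/297.04 = 18190 kJ = 17240 Btu.

17200 Btu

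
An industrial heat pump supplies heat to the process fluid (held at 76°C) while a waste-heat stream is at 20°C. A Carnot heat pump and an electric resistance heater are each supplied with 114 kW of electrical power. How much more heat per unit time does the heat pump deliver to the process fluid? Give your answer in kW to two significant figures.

600 kW

In absolute terms T_C = 293.15 K and T_H = 349.15 K, so ΔT = 56.00 K.
COP_Carnot = T_H/ΔT = 349.15/56.00 = 6.235.
The heat pump delivers Q̇_H = COP × Ẇ = 710.8 kW; the resistance heater delivers Ẇ = 114.0 kW.
Extra = (COP − 1)·Ẇ = 596.8 kW.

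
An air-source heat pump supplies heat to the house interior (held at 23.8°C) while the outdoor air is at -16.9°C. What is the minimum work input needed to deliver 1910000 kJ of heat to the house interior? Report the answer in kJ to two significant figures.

In absolute terms T_C = 256.25 K and T_H = 296.95 K, so ΔT = 40.70 K.
The reversible limit is COP_HP = T_H/ΔT = 7.296, so W_min = Q_H/COP = Q_H·ΔT/T_H.
W_min = 1910000 × 40.70/296.95 = 261800 kJ.

260000 kJ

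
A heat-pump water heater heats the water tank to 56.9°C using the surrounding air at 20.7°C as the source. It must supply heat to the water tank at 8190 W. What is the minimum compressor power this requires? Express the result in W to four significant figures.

898.3 W

In absolute terms T_C = 293.85 K and T_H = 330.05 K, so ΔT = 36.20 K.
COP_Carnot = T_H/ΔT = 330.05/36.20 = 9.117.
Ẇ_min = Q̇/COP_Carnot = 8190/9.117 = 898.3 W.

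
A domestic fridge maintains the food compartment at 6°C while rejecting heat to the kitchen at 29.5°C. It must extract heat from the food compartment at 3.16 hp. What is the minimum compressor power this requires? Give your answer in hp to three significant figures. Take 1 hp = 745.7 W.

In absolute terms T_C = 279.15 K and T_H = 302.65 K, so ΔT = 23.50 K.
COP_Carnot = T_C/ΔT = 279.15/23.50 = 11.88.
Ẇ_min = Q̇/COP_Carnot = 3.160/11.88 = 0.2660 hp.

0.266 hp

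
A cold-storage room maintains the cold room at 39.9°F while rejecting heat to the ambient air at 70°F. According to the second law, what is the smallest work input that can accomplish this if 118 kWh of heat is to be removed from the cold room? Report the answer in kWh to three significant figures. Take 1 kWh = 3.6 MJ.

In absolute terms T_C = 277.54 K and T_H = 294.26 K, so ΔT = 16.72 K.
The reversible limit is COP_R = T_C/ΔT = 16.60, so W_min = Q_C/COP = Q_C·ΔT/T_C.
W_min = 118.0 × 16.72/277.54 = 7.110 kWh.

7.11 kWh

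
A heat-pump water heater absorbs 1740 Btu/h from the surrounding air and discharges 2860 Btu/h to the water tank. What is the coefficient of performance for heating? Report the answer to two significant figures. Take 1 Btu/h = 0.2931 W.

2.6

The first law gives Q̇_H = Q̇_C + Ẇ, so the three rates are Q̇_C = 1740, Q̇_H = 2860, Ẇ = 1120 Btu/h.
COP_HP = Q̇_H/Ẇ = 2860/1120 = 2.554.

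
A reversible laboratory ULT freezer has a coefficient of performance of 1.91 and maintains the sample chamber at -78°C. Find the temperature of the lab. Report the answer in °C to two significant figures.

24 °C

COP_R = T_C/(T_H − T_C) gives T_H − T_C = T_C/COP.
With T_C = 195.15 K, T_H = 195.15 × (1 + 1/1.91) = 297.32 K.
Converting, 297.32 K = 24.17°C.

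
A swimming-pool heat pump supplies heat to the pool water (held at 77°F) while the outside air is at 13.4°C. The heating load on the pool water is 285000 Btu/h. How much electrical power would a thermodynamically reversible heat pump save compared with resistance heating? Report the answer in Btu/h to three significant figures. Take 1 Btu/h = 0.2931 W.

In absolute terms T_C = 286.55 K and T_H = 298.15 K, so ΔT = 11.60 K.
COP_Carnot = T_H/ΔT = 298.15/11.60 = 25.70.
Resistance heating needs Ẇ_res = Q̇_H = 285000 Btu/h; the reversible heat pump needs only Ẇ_hp = Q̇_H/COP = 11090 Btu/h.
Saving = 285000 − 11090 = 273900 Btu/h.

274000 Btu/h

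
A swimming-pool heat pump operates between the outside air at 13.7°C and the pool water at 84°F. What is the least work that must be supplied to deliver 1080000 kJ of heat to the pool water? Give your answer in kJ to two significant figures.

In absolute terms T_C = 286.85 K and T_H = 302.04 K, so ΔT = 15.19 K.
The reversible limit is COP_HP = T_H/ΔT = 19.89, so W_min = Q_H/COP = Q_H·ΔT/T_H.
W_min = 1080000 × 15.19/302.04 = 54310 kJ.

54000 kJ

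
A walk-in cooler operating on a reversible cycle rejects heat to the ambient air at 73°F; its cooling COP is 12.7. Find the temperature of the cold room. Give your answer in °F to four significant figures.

34.12 °F

For a Carnot refrigerator COP_R = T_C/(T_H − T_C), so T_C = COP·T_H/(1 + COP).
With T_H = 295.93 K, T_C = 12.7 × 295.93/13.70 = 274.33 K.
Converting, 274.33 K = 34.12°F.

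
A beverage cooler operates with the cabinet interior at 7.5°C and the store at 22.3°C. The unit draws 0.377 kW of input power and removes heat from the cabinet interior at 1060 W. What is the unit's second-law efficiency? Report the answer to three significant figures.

Converting, Q̇_C = 1060 W = 1.060 kW, so COP_actual = Q̇_C/Ẇ = 1.060/0.3770 = 2.812.
In absolute terms T_C = 280.65 K and T_H = 295.45 K, so ΔT = 14.80 K.
COP_Carnot = T_C/ΔT = 280.65/14.80 = 18.96.
η_II = COP_actual/COP_Carnot = 2.812/18.96 = 0.1483.

0.148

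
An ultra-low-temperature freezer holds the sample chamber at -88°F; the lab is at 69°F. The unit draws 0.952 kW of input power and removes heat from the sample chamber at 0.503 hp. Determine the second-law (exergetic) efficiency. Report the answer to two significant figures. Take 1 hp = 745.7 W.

Converting, Q̇_C = 0.5030 hp = 0.3751 kW, so COP_actual = Q̇_C/Ẇ = 0.3751/0.9520 = 0.3940.
In absolute terms T_C = 206.48 K and T_H = 293.71 K, so ΔT = 87.22 K.
COP_Carnot = T_C/ΔT = 206.48/87.22 = 2.367.
η_II = COP_actual/COP_Carnot = 0.3940/2.367 = 0.1664.

0.17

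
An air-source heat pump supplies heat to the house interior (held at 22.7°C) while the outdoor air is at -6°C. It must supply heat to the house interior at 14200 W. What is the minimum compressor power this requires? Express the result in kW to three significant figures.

In absolute terms T_C = 267.15 K and T_H = 295.85 K, so ΔT = 28.70 K.
COP_Carnot = T_H/ΔT = 295.85/28.70 = 10.31.
Ẇ_min = Q̇/COP_Carnot = 14200/10.31 = 1378 W = 1.378 kW.

1.38 kW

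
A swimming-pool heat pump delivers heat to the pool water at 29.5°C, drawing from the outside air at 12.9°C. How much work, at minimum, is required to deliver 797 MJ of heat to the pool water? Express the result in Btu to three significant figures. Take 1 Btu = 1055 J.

In absolute terms T_C = 286.05 K and T_H = 302.65 K, so ΔT = 16.60 K.
The reversible limit is COP_HP = T_H/ΔT = 18.23, so W_min = Q_H/COP = Q_H·ΔT/T_H.
W_min = 797.0 × 16.60/302.65 = 43.71 MJ = 41440 Btu.

41400 Btu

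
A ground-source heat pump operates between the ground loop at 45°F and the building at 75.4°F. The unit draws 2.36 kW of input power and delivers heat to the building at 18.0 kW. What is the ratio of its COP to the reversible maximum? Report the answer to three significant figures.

0.433

COP_actual = Q̇_H/Ẇ = 18.00/2.360 = 7.627.
In absolute terms T_C = 280.37 K and T_H = 297.26 K, so ΔT = 16.89 K.
COP_Carnot = T_H/ΔT = 297.26/16.89 = 17.60.
η_II = COP_actual/COP_Carnot = 7.627/17.60 = 0.4333.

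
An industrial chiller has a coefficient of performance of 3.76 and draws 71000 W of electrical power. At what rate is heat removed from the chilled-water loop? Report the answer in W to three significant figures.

Q̇_C = COP × Ẇ = 3.76 × 71000 = 267000 W.

267000 W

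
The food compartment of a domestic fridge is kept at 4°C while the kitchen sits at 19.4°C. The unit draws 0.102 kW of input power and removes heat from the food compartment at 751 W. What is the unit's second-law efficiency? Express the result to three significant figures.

Converting, Q̇_C = 751.0 W = 0.7510 kW, so COP_actual = Q̇_C/Ẇ = 0.7510/0.1020 = 7.363.
In absolute terms T_C = 277.15 K and T_H = 292.55 K, so ΔT = 15.40 K.
COP_Carnot = T_C/ΔT = 277.15/15.40 = 18.00.
η_II = COP_actual/COP_Carnot = 7.363/18.00 = 0.4091.

0.409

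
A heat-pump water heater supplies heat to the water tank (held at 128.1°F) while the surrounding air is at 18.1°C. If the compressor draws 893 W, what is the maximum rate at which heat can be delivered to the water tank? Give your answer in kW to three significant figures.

8.26 kW

In absolute terms T_C = 291.25 K and T_H = 326.54 K, so ΔT = 35.29 K.
COP_Carnot = T_H/ΔT = 326.54/35.29 = 9.253.
Q̇_max = COP_Carnot × Ẇ = 9.253 × 893.0 W = 8263 W = 8.263 kW.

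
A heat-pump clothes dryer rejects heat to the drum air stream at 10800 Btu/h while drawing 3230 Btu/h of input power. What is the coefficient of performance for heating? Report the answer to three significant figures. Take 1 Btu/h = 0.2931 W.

The first law gives Q̇_H = Q̇_C + Ẇ, so the three rates are Q̇_C = 7570, Q̇_H = 10800, Ẇ = 3230 Btu/h.
COP_HP = Q̇_H/Ẇ = 10800/3230 = 3.344.

3.34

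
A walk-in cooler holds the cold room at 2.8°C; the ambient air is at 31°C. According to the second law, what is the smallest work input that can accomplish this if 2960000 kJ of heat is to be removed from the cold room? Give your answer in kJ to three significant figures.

In absolute terms T_C = 275.95 K and T_H = 304.15 K, so ΔT = 28.20 K.
The reversible limit is COP_R = T_C/ΔT = 9.785, so W_min = Q_C/COP = Q_C·ΔT/T_C.
W_min = 2960000 × 28.20/275.95 = 302500 kJ.

302000 kJ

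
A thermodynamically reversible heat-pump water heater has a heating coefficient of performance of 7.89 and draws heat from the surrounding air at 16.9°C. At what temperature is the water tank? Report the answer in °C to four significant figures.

59.00 °C

COP_HP = T_H/(T_H − T_C) rearranges to T_H = COP·T_C/(COP − 1).
With T_C = 290.05 K, T_H = 7.89 × 290.05/6.890 = 332.15 K.
Converting, 332.15 K = 59.00°C.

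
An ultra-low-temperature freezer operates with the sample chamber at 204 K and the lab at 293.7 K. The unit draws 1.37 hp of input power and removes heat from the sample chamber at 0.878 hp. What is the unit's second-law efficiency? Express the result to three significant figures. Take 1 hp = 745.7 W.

COP_actual = Q̇_C/Ẇ = 0.8780/1.370 = 0.6409.
The reservoir spacing is ΔT = 293.7 − 204 = 89.70 K.
COP_Carnot = T_C/ΔT = 204.00/89.70 = 2.274.
η_II = COP_actual/COP_Carnot = 0.6409/2.274 = 0.2818.

0.282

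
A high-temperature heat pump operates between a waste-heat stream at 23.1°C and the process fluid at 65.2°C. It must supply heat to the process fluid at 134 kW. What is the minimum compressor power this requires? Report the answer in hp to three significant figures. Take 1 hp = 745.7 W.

In absolute terms T_C = 296.25 K and T_H = 338.35 K, so ΔT = 42.10 K.
COP_Carnot = T_H/ΔT = 338.35/42.10 = 8.037.
Ẇ_min = Q̇/COP_Carnot = 134.0/8.037 = 16.67 kW = 22.36 hp.

22.4 hp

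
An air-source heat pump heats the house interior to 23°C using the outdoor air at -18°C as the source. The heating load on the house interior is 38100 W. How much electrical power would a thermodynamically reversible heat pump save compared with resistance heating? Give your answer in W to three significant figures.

In absolute terms T_C = 255.15 K and T_H = 296.15 K, so ΔT = 41.00 K.
COP_Carnot = T_H/ΔT = 296.15/41.00 = 7.223.
Resistance heating needs Ẇ_res = Q̇_H = 38100 W; the reversible heat pump needs only Ẇ_hp = Q̇_H/COP = 5275 W.
Saving = 38100 − 5275 = 32830 W.

32800 W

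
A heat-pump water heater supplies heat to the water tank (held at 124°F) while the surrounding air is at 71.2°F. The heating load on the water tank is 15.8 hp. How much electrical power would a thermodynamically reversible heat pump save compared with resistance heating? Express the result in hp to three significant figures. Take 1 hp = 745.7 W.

In absolute terms T_C = 294.93 K and T_H = 324.26 K, so ΔT = 29.33 K.
COP_Carnot = T_H/ΔT = 324.26/29.33 = 11.05.
Resistance heating needs Ẇ_res = Q̇_H = 15.80 hp; the reversible heat pump needs only Ẇ_hp = Q̇_H/COP = 1.429 hp.
Saving = 15.80 − 1.429 = 14.37 hp.

14.4 hp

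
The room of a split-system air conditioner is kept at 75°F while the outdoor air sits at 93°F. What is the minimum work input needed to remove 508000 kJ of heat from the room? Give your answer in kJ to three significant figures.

In absolute terms T_C = 297.04 K and T_H = 307.04 K, so ΔT = 10.00 K.
The reversible limit is COP_R = T_C/ΔT = 29.70, so W_min = Q_C/COP = Q_C·ΔT/T_C.
W_min = 508000 × 10.00/297.04 = 17100 kJ.

17100 kJ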